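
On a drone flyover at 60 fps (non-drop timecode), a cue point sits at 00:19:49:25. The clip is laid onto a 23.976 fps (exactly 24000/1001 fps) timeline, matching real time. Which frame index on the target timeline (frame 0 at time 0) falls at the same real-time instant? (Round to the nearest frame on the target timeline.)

frame 28517

Source frame index: (0×3600 + 19×60 + 49) × 60 + 25 = 71365.
Real time: 71365 / (60) = 14273/12 s.
Target frame: (14273/12) × (24000/1001) = 4078000/143 ≈ 28517.483 → 28517.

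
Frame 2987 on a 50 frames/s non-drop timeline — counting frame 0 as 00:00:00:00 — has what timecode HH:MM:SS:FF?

2987 ÷ 50 = 59 full seconds, remainder 37 frames.
59 s = 0 h 0 min 59 s.
Timecode: 00:00:59:37.

00:00:59:37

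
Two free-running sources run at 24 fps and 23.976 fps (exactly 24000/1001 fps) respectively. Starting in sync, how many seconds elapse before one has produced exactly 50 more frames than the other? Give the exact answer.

The gap grows by |24000/1001 − 24| = 24/1001 frames per second.
Time for a 50-frame gap: 50 ÷ (24/1001) = 25025/12 s.

25025/12 seconds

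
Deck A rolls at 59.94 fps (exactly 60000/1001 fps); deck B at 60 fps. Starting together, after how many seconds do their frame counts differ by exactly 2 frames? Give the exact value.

The gap grows by |60 − 60000/1001| = 60/1001 frames per second.
Time for a 2-frame gap: 2 ÷ (60/1001) = 1001/30 s.

1001/30 seconds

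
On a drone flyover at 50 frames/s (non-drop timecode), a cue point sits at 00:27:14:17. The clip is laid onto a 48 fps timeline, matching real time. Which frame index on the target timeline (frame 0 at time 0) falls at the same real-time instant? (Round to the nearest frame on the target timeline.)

Source frame index: (0×3600 + 27×60 + 14) × 50 + 17 = 81717.
Real time: 81717 / (50) = 81717/50 s.
Target frame: (81717/50) × (48) = 1961208/25 ≈ 78448.320 → 78448.

frame 78448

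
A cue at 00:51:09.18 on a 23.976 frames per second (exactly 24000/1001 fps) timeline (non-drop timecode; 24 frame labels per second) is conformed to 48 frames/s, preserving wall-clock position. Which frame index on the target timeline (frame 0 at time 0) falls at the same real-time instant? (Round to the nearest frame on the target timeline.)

Source frame index: (0×3600 + 51×60 + 9) × 24 + 18 = 73674.
Real time: 73674 / (24000/1001) = 12291279/4000 s.
Target frame: (12291279/4000) × (48) = 36873837/250 ≈ 147495.348 → 147495.

frame 147495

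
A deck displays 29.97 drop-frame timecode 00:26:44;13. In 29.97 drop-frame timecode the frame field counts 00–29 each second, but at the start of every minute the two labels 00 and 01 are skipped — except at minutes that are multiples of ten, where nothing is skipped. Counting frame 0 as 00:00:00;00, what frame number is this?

As if non-drop at 30 labels/s: (0 × 3600 + 26 × 60 + 44) × 30 + 13 = 48133.
Minute boundaries passed: 26; those not divisible by 10: 26 − 2 = 24; dropped labels = 2 × 24 = 48.
Actual frame index = 48133 − 48 = 48085.

48085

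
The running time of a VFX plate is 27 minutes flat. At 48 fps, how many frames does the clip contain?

27 min = 1620 s.
Frames = 1620 × 48 = 77760.

77760 frames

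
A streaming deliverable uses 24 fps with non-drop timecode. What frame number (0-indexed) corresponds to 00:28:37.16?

frame 41224

Total seconds to the label: (0 × 3600 + 28 × 60 + 37) = 1717.
Frame index = 1717 × 24 + 16 = 41224.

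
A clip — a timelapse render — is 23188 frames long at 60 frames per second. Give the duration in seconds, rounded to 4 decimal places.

386.4667 seconds

Running time = 23188 × 1/60 = 5797/15 s ≈ 386.4667 s.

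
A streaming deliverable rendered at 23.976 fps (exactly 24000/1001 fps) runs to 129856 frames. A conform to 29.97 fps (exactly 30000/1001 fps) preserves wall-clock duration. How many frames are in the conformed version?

Target frames = source frames × (target rate / source rate) = 129856 × (30000/1001)/(24000/1001) = 129856 × 5/4 = 162320.

162320 frames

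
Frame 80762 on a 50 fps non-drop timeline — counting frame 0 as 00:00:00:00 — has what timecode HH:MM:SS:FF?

80762 ÷ 50 = 1615 full seconds, remainder 12 frames.
1615 s = 0 h 26 min 55 s.
Timecode: 00:26:55:12.

00:26:55:12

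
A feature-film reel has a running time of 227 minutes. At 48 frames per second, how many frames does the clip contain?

653760 frames

227 min = 13620 s.
Frames = 13620 × 48 = 653760.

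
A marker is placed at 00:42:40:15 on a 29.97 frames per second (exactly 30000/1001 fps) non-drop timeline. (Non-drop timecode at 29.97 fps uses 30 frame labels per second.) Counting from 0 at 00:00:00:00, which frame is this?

Total seconds to the label: (0 × 3600 + 42 × 60 + 40) = 2560.
Frame index = 2560 × 30 + 15 = 76815.

76815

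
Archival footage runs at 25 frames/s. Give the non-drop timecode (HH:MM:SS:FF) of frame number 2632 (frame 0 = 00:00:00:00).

00:01:45:07

2632 ÷ 25 = 105 full seconds, remainder 7 frames.
105 s = 0 h 1 min 45 s.
Timecode: 00:01:45:07.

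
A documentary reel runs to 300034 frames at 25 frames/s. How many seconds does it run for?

12001.36 seconds

Running time = 300034 / (25) = 12001.36 s.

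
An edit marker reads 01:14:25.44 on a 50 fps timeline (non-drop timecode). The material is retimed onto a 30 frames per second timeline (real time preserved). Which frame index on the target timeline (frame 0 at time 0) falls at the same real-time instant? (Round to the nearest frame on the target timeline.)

frame 133976

Source frame index: (1×3600 + 14×60 + 25) × 50 + 44 = 223294.
Real time: 223294 / (50) = 111647/25 s.
Target frame: (111647/25) × (30) = 669882/5 ≈ 133976.400 → 133976.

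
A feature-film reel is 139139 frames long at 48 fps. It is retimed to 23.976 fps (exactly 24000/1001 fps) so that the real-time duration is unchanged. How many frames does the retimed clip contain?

69500 frames

Target frames = source frames × (target rate / source rate) = 139139 × (24000/1001)/(48) = 139139 × 500/1001 = 69500.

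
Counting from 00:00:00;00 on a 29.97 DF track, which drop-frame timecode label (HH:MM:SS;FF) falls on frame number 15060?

00:08:22;16

Each 10-minute DF block holds 10 × 60 × 30 − 9 × 2 = 17982 frames. 15060 ÷ 17982 → 0 full blocks, remainder 15060.
Within the partial block the first minute is 1800 frames and each further minute 1798, so 8 further minute boundaries passed. Total skipped labels = 18 × 0 + 2 × 8 = 16.
Non-drop label index = 15060 + 16 = 15076; at 30 labels/s that is 00:08:22:16, i.e. DF 00:08:22;16.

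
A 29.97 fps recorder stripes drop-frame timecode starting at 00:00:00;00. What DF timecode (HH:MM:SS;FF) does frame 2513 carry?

Each 10-minute DF block holds 10 × 60 × 30 − 9 × 2 = 17982 frames. 2513 ÷ 17982 → 0 full blocks, remainder 2513.
Within the partial block the first minute is 1800 frames and each further minute 1798, so 1 further minute boundary passed. Total skipped labels = 18 × 0 + 2 × 1 = 2.
Non-drop label index = 2513 + 2 = 2515; at 30 labels/s that is 00:01:23:25, i.e. DF 00:01:23;25.

00:01:23;25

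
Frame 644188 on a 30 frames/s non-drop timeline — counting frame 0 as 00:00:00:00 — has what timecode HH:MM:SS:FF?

05:57:52:28

644188 ÷ 30 = 21472 full seconds, remainder 28 frames.
21472 s = 5 h 57 min 52 s.
Timecode: 05:57:52:28.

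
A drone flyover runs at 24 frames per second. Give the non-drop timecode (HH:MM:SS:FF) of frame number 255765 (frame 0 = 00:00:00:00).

255765 ÷ 24 = 10656 full seconds, remainder 21 frames.
10656 s = 2 h 57 min 36 s.
Timecode: 02:57:36:21.

02:57:36:21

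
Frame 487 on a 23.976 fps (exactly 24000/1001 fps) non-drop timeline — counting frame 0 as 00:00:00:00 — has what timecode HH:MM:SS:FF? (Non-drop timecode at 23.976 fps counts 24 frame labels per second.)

00:00:20:07

487 ÷ 24 = 20 full seconds, remainder 7 frames.
20 s = 0 h 0 min 20 s.
Timecode: 00:00:20:07.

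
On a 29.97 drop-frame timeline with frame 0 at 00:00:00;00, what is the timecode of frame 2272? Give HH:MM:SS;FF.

00:01:15;24

Ten DF minutes hold 17982 frames, so frame 2272 lies in block 0 (frames 0–17981) with 2272 frames into that block.
The block's first minute is 1800 frames and the rest 1798 each; 2272 frames reaches minute 1, so 0 × 18 + 1 × 2 = 2 labels have been skipped so far.
Adding those back, label number 2272 + 2 = 2274 at 30 labels/s is 75 s + 24 f = 0 h 1 min 15 s frame 24, i.e. 00:01:15;24.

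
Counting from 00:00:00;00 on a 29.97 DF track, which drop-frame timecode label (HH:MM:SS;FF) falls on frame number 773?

00:00:25;23

Each 10-minute DF block holds 10 × 60 × 30 − 9 × 2 = 17982 frames. 773 ÷ 17982 → 0 full blocks, remainder 773.
Within the partial block the first minute is 1800 frames and each further minute 1798, so 0 further minute boundaries passed. Total skipped labels = 18 × 0 + 2 × 0 = 0.
Non-drop label index = 773 + 0 = 773; at 30 labels/s that is 00:00:25:23, i.e. DF 00:00:25;23.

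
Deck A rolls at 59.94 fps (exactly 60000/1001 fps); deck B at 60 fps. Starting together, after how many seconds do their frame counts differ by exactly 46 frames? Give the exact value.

The gap grows by |60 − 60000/1001| = 60/1001 frames per second.
Time for a 46-frame gap: 46 ÷ (60/1001) = 23023/30 s.

23023/30 seconds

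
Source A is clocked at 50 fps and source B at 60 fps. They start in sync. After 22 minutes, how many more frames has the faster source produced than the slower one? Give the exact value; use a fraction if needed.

22 min = 1320 s.
A emits 50 × 1320 = 66000 frames; B emits 60 × 1320 = 79200.
Difference = 13200 frames; B is ahead of A.

13200 frames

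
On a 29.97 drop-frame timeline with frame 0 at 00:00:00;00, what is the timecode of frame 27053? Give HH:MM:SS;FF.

00:15:02;21

Each 10-minute DF block holds 10 × 60 × 30 − 9 × 2 = 17982 frames. 27053 ÷ 17982 → 1 full block, remainder 9071.
Within the partial block the first minute is 1800 frames and each further minute 1798, so 5 further minute boundaries passed. Total skipped labels = 18 × 1 + 2 × 5 = 28.
Non-drop label index = 27053 + 28 = 27081; at 30 labels/s that is 00:15:02:21, i.e. DF 00:15:02;21.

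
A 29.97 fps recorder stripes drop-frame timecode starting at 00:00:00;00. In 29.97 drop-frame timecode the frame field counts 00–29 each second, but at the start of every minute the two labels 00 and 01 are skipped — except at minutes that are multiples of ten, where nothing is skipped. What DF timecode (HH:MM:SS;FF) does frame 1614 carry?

Each 10-minute DF block holds 10 × 60 × 30 − 9 × 2 = 17982 frames. 1614 ÷ 17982 → 0 full blocks, remainder 1614.
Within the partial block the first minute is 1800 frames and each further minute 1798, so 0 further minute boundaries passed. Total skipped labels = 18 × 0 + 2 × 0 = 0.
Non-drop label index = 1614 + 0 = 1614; at 30 labels/s that is 00:00:53:24, i.e. DF 00:00:53;24.

00:00:53;24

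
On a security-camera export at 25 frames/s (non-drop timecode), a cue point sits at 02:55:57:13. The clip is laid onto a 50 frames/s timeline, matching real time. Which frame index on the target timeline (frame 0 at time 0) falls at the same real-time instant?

Source frame index: (2×3600 + 55×60 + 57) × 25 + 13 = 263938.
Real time: 263938 / (25) = 263938/25 s.
Target frame: (263938/25) × (50) = 527876.

frame 527876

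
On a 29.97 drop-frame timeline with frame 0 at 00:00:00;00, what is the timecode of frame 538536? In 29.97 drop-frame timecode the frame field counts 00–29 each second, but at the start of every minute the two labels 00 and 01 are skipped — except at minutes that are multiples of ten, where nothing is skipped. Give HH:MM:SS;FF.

Each 10-minute DF block holds 10 × 60 × 30 − 9 × 2 = 17982 frames. 538536 ÷ 17982 → 29 full blocks, remainder 17058.
Within the partial block the first minute is 1800 frames and each further minute 1798, so 9 further minute boundaries passed. Total skipped labels = 18 × 29 + 2 × 9 = 540.
Non-drop label index = 538536 + 540 = 539076; at 30 labels/s that is 04:59:29:06, i.e. DF 04:59:29;06.

04:59:29;06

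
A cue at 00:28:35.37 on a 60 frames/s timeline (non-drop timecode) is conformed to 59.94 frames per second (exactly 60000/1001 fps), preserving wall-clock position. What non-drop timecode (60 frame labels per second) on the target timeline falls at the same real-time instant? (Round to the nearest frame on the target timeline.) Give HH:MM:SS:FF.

00:28:33:54

Source frame index: (0×3600 + 28×60 + 35) × 60 + 37 = 102937.
Real time: 102937 / (60) = 102937/60 s.
Target frame: (102937/60) × (60000/1001) = 102937000/1001 ≈ 102834.166 → 102834.
At 60 labels/s: frame 102834 → 00:28:33:54.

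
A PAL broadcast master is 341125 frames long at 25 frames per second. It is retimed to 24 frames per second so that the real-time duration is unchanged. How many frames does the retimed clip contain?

327480 frames

Target frames = source frames × (target rate / source rate) = 341125 × (24)/(25) = 341125 × 24/25 = 327480.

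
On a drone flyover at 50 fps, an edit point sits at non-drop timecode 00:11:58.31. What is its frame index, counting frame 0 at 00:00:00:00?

Total seconds to the label: (0 × 3600 + 11 × 60 + 58) = 718.
Frame index = 718 × 50 + 31 = 35931.

frame 35931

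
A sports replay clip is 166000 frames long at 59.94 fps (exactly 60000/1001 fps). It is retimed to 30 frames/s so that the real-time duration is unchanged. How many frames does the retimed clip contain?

Target frames = source frames × (target rate / source rate) = 166000 × (30)/(60000/1001) = 166000 × 1001/2000 = 83083.

83083 frames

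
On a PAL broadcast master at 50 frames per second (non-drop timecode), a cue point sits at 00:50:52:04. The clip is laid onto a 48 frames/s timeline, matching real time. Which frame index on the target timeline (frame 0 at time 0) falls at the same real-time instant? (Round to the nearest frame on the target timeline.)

frame 146500

Source frame index: (0×3600 + 50×60 + 52) × 50 + 4 = 152604.
Real time: 152604 / (50) = 76302/25 s.
Target frame: (76302/25) × (48) = 3662496/25 ≈ 146499.840 → 146500.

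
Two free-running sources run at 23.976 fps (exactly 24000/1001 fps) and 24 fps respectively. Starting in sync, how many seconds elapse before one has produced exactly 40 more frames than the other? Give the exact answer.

The gap grows by |24 − 24000/1001| = 24/1001 frames per second.
Time for a 40-frame gap: 40 ÷ (24/1001) = 5005/3 s.

5005/3 seconds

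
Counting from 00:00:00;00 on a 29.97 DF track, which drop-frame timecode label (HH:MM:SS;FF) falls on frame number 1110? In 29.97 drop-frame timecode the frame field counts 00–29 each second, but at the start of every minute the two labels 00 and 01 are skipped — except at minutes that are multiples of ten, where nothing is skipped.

Ten DF minutes hold 17982 frames, so frame 1110 lies in block 0 (frames 0–17981) with 1110 frames into that block.
The block's first minute is 1800 frames and the rest 1798 each; 1110 frames reaches minute 0, so 0 × 18 + 0 × 2 = 0 labels have been skipped so far.
Adding those back, label number 1110 + 0 = 1110 at 30 labels/s is 37 s + 0 f = 0 h 0 min 37 s frame 0, i.e. 00:00:37;00.

00:00:37;00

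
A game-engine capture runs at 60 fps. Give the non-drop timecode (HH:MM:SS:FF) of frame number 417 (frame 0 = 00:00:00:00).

00:00:06:57

417 ÷ 60 = 6 full seconds, remainder 57 frames.
6 s = 0 h 0 min 6 s.
Timecode: 00:00:06:57.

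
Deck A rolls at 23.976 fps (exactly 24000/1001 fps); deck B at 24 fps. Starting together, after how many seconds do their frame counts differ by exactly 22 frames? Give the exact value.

11011/12 seconds

The gap grows by |24 − 24000/1001| = 24/1001 frames per second.
Time for a 22-frame gap: 22 ÷ (24/1001) = 11011/12 s.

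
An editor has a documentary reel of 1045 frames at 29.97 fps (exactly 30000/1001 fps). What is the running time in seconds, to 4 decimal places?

Running time = 1045 × 1001/30000 = 209209/6000 s ≈ 34.8682 s.

34.8682 seconds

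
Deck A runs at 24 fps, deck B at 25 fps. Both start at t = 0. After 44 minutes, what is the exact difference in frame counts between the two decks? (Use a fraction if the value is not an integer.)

2640 frames

44 min = 2640 s.
A emits 24 × 2640 = 63360 frames; B emits 25 × 2640 = 66000.
Difference = 2640 frames; B is ahead of A.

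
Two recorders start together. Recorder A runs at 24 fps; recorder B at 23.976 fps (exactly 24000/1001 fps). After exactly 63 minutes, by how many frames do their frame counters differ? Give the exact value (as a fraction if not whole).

63 min = 3780 s.
A emits 24 × 3780 = 90720 frames; B emits 24000/1001 × 3780 = 12960000/143.
Difference = 12960/143 frames (≈ 90.6294); B is behind A.

12960/143 frames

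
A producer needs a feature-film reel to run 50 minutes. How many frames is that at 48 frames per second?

50 min = 3000 s.
Frames = 3000 × 48 = 144000.

144000 frames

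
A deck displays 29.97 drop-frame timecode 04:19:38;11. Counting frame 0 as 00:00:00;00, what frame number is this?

466883

As if non-drop at 30 labels/s: (4 × 3600 + 19 × 60 + 38) × 30 + 11 = 467351.
Minute boundaries passed: 259; those not divisible by 10: 259 − 25 = 234; dropped labels = 2 × 234 = 468.
Actual frame index = 467351 − 468 = 466883.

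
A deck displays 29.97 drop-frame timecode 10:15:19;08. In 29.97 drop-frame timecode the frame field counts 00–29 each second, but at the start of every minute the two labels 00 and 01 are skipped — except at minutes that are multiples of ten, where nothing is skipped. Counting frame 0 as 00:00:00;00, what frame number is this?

1106470

As if non-drop at 30 labels/s: (10 × 3600 + 15 × 60 + 19) × 30 + 8 = 1107578.
Minute boundaries passed: 615; those not divisible by 10: 615 − 61 = 554; dropped labels = 2 × 554 = 1108.
Actual frame index = 1107578 − 1108 = 1106470.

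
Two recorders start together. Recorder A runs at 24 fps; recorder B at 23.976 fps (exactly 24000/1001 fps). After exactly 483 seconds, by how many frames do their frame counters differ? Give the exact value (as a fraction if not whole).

A emits 24 × 483 = 11592 frames; B emits 24000/1001 × 483 = 1656000/143.
Difference = 1656/143 frames (≈ 11.5804); B is behind A.

1656/143 frames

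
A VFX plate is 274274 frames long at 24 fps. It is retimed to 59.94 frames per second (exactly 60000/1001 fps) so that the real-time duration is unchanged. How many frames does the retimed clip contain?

Target frames = source frames × (target rate / source rate) = 274274 × (60000/1001)/(24) = 274274 × 2500/1001 = 685000.

685000 frames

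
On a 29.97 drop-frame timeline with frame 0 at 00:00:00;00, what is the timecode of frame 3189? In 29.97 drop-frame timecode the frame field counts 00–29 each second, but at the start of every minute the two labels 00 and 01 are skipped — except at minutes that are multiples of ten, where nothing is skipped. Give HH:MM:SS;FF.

00:01:46;11

Each 10-minute DF block holds 10 × 60 × 30 − 9 × 2 = 17982 frames. 3189 ÷ 17982 → 0 full blocks, remainder 3189.
Within the partial block the first minute is 1800 frames and each further minute 1798, so 1 further minute boundary passed. Total skipped labels = 18 × 0 + 2 × 1 = 2.
Non-drop label index = 3189 + 2 = 3191; at 30 labels/s that is 00:01:46:11, i.e. DF 00:01:46;11.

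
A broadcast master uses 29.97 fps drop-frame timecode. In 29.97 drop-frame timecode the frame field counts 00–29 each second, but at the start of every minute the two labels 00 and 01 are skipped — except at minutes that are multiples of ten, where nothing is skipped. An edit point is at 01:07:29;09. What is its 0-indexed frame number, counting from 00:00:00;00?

As if non-drop at 30 labels/s: (1 × 3600 + 7 × 60 + 29) × 30 + 9 = 121479.
Minute boundaries passed: 67; those not divisible by 10: 67 − 6 = 61; dropped labels = 2 × 61 = 122.
Actual frame index = 121479 − 122 = 121357.

121357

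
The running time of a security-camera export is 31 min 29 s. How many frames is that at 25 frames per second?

31 min 29 s = 1889 s.
Frames = 1889 × 25 = 47225.

47225 frames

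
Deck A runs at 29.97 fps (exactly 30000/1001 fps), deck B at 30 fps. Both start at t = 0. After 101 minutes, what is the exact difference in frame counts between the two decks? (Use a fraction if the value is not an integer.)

101 min = 6060 s.
A emits 30000/1001 × 6060 = 181800000/1001 frames; B emits 30 × 6060 = 181800.
Difference = 181800/1001 frames (≈ 181.6184); B is ahead of A.

181800/1001 frames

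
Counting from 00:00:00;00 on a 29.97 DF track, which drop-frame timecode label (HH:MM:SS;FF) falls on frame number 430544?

Ten DF minutes hold 17982 frames, so frame 430544 lies in block 23 (frames 413586–431567) with 16958 frames into that block.
The block's first minute is 1800 frames and the rest 1798 each; 16958 frames reaches minute 9, so 23 × 18 + 9 × 2 = 432 labels have been skipped so far.
Adding those back, label number 430544 + 432 = 430976 at 30 labels/s is 14365 s + 26 f = 3 h 59 min 25 s frame 26, i.e. 03:59:25;26.

03:59:25;26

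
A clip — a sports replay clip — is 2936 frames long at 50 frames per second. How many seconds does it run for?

58.72 seconds

Running time = 2936 / (50) = 58.72 s.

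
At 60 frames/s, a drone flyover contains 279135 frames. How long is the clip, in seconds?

4652.25 seconds

Running time = 279135 / (60) = 4652.25 s.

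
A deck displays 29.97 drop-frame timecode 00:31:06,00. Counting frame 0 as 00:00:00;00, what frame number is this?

Complete 10-minute blocks: 3, each 17982 frames → 53946.
Remaining 1 whole minute in the current block: 1800 + 0 × 1798 = 1800 frames.
Within the current minute: 6 × 30 + 0 − 2 = 178 (labels ;00/;01 skipped at this minute). Total = 53946 + 1800 + 178 = 55924.

55924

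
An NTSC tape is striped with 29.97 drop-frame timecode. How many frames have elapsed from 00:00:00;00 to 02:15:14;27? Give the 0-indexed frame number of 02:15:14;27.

243203

Complete 10-minute blocks: 13, each 17982 frames → 233766.
Remaining 5 whole minutes in the current block: 1800 + 4 × 1798 = 8992 frames.
Within the current minute: 14 × 30 + 27 − 2 = 445 (labels ;00/;01 skipped at this minute). Total = 233766 + 8992 + 445 = 243203.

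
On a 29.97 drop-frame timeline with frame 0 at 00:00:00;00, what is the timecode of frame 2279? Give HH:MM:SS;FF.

00:01:16;01

Each 10-minute DF block holds 10 × 60 × 30 − 9 × 2 = 17982 frames. 2279 ÷ 17982 → 0 full blocks, remainder 2279.
Within the partial block the first minute is 1800 frames and each further minute 1798, so 1 further minute boundary passed. Total skipped labels = 18 × 0 + 2 × 1 = 2.
Non-drop label index = 2279 + 2 = 2281; at 30 labels/s that is 00:01:16:01, i.e. DF 00:01:16;01.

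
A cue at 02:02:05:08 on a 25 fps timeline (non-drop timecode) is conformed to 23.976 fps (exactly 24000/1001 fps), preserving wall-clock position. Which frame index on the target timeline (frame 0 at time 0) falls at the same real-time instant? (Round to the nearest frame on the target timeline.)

frame 175632

Source frame index: (2×3600 + 2×60 + 5) × 25 + 8 = 183133.
Real time: 183133 / (25) = 183133/25 s.
Target frame: (183133/25) × (24000/1001) = 175807680/1001 ≈ 175632.048 → 175632.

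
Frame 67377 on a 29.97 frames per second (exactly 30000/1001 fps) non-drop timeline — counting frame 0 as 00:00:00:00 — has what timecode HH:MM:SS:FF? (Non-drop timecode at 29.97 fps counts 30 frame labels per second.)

00:37:25:27

67377 ÷ 30 = 2245 full seconds, remainder 27 frames.
2245 s = 0 h 37 min 25 s.
Timecode: 00:37:25:27.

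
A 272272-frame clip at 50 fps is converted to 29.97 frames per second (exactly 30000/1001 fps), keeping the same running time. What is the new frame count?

Target frames = source frames × (target rate / source rate) = 272272 × (30000/1001)/(50) = 272272 × 600/1001 = 163200.

163200 frames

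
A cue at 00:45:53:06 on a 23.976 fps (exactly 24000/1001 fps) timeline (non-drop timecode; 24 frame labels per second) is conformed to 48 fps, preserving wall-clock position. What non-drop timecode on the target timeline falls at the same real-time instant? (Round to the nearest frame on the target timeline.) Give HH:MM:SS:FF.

00:45:56:00

Source frame index: (0×3600 + 45×60 + 53) × 24 + 6 = 66078.
Real time: 66078 / (24000/1001) = 11024013/4000 s.
Target frame: (11024013/4000) × (48) = 33072039/250 ≈ 132288.156 → 132288.
At 48 labels/s: frame 132288 → 00:45:56:00.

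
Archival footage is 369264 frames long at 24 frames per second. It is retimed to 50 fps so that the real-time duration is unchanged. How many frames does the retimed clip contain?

Target frames = source frames × (target rate / source rate) = 369264 × (50)/(24) = 369264 × 25/12 = 769300.

769300 frames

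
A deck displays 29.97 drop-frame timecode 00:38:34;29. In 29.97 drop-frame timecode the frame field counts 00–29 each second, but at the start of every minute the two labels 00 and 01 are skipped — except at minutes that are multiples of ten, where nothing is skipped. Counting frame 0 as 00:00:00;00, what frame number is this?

As if non-drop at 30 labels/s: (0 × 3600 + 38 × 60 + 34) × 30 + 29 = 69449.
Minute boundaries passed: 38; those not divisible by 10: 38 − 3 = 35; dropped labels = 2 × 35 = 70.
Actual frame index = 69449 − 70 = 69379.

69379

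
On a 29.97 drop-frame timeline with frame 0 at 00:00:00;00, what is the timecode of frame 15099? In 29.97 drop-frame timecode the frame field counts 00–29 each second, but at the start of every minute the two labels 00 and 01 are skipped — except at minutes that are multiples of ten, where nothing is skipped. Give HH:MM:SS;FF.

00:08:23;25

Each 10-minute DF block holds 10 × 60 × 30 − 9 × 2 = 17982 frames. 15099 ÷ 17982 → 0 full blocks, remainder 15099.
Within the partial block the first minute is 1800 frames and each further minute 1798, so 8 further minute boundaries passed. Total skipped labels = 18 × 0 + 2 × 8 = 16.
Non-drop label index = 15099 + 16 = 15115; at 30 labels/s that is 00:08:23:25, i.e. DF 00:08:23;25.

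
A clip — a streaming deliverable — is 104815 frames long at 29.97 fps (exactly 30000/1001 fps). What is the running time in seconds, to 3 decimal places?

3497.327 seconds

Running time = 104815 × 1001/30000 = 20983963/6000 s ≈ 3497.327 s.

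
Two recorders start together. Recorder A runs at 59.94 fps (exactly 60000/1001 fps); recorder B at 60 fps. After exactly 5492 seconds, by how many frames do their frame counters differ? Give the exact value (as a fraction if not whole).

329520/1001 frames

A emits 60000/1001 × 5492 = 329520000/1001 frames; B emits 60 × 5492 = 329520.
Difference = 329520/1001 frames (≈ 329.1908); B is ahead of A.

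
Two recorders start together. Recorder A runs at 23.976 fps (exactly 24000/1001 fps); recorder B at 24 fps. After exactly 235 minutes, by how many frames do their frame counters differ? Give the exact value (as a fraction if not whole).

235 min = 14100 s.
A emits 24000/1001 × 14100 = 338400000/1001 frames; B emits 24 × 14100 = 338400.
Difference = 338400/1001 frames (≈ 338.0619); B is ahead of A.

338400/1001 frames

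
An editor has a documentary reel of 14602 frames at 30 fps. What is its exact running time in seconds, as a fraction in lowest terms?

7301/15 seconds

Running time = 14602 ÷ (30) = 14602 × 1/30 = 7301/15 s.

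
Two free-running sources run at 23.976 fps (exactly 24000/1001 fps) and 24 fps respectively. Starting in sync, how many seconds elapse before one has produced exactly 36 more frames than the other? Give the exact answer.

1501.5 seconds

The gap grows by |24 − 24000/1001| = 24/1001 frames per second.
Time for a 36-frame gap: 36 ÷ (24/1001) = 1501.5 s.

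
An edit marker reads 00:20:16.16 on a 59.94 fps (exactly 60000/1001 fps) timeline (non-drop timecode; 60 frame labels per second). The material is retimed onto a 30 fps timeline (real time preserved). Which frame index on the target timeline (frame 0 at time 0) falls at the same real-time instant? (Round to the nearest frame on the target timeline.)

Source frame index: (0×3600 + 20×60 + 16) × 60 + 16 = 72976.
Real time: 72976 / (60000/1001) = 4565561/3750 s.
Target frame: (4565561/3750) × (30) = 4565561/125 ≈ 36524.488 → 36524.

frame 36524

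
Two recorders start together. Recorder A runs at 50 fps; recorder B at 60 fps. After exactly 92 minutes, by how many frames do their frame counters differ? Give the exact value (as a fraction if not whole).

55200 frames

92 min = 5520 s.
A emits 50 × 5520 = 276000 frames; B emits 60 × 5520 = 331200.
Difference = 55200 frames; B is ahead of A.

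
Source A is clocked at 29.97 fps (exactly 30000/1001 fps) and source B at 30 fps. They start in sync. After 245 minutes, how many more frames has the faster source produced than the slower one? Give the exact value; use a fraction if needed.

63000/143 frames

245 min = 14700 s.
A emits 30000/1001 × 14700 = 63000000/143 frames; B emits 30 × 14700 = 441000.
Difference = 63000/143 frames (≈ 440.5594); B is ahead of A.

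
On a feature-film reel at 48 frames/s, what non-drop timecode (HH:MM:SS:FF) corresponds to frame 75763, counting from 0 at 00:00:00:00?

00:26:18:19

75763 ÷ 48 = 1578 full seconds, remainder 19 frames.
1578 s = 0 h 26 min 18 s.
Timecode: 00:26:18:19.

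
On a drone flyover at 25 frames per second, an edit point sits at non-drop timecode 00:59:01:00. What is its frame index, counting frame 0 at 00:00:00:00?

Total seconds to the label: (0 × 3600 + 59 × 60 + 1) = 3541.
Frame index = 3541 × 25 + 0 = 88525.

frame 88525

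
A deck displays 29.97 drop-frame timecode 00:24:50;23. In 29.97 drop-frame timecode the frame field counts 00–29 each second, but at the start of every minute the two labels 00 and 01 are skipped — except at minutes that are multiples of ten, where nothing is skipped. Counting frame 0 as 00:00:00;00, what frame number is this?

Complete 10-minute blocks: 2, each 17982 frames → 35964.
Remaining 4 whole minutes in the current block: 1800 + 3 × 1798 = 7194 frames.
Within the current minute: 50 × 30 + 23 − 2 = 1521 (labels ;00/;01 skipped at this minute). Total = 35964 + 7194 + 1521 = 44679.

44679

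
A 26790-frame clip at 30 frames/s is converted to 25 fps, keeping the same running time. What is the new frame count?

22325 frames

Target frames = source frames × (target rate / source rate) = 26790 × (25)/(30) = 26790 × 5/6 = 22325.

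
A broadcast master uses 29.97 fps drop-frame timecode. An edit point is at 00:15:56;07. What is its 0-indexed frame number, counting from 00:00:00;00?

As if non-drop at 30 labels/s: (0 × 3600 + 15 × 60 + 56) × 30 + 7 = 28687.
Minute boundaries passed: 15; those not divisible by 10: 15 − 1 = 14; dropped labels = 2 × 14 = 28.
Actual frame index = 28687 − 28 = 28659.

28659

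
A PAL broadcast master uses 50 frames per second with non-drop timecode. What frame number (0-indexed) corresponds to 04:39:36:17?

Total seconds to the label: (4 × 3600 + 39 × 60 + 36) = 16776.
Frame index = 16776 × 50 + 17 = 838817.

frame 838817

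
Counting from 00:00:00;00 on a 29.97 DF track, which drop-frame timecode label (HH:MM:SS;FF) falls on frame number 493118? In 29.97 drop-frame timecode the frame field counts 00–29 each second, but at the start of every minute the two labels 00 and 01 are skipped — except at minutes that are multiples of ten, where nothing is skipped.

Ten DF minutes hold 17982 frames, so frame 493118 lies in block 27 (frames 485514–503495) with 7604 frames into that block.
The block's first minute is 1800 frames and the rest 1798 each; 7604 frames reaches minute 4, so 27 × 18 + 4 × 2 = 494 labels have been skipped so far.
Adding those back, label number 493118 + 494 = 493612 at 30 labels/s is 16453 s + 22 f = 4 h 34 min 13 s frame 22, i.e. 04:34:13;22.

04:34:13;22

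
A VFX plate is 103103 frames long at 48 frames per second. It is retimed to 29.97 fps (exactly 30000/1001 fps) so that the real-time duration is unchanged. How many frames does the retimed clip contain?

64375 frames

Target frames = source frames × (target rate / source rate) = 103103 × (30000/1001)/(48) = 103103 × 625/1001 = 64375.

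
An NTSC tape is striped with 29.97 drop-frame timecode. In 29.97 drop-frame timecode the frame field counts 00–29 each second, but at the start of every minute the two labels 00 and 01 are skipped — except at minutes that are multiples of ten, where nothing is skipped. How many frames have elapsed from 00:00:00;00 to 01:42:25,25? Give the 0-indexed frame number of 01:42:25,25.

184191

As if non-drop at 30 labels/s: (1 × 3600 + 42 × 60 + 25) × 30 + 25 = 184375.
Minute boundaries passed: 102; those not divisible by 10: 102 − 10 = 92; dropped labels = 2 × 92 = 184.
Actual frame index = 184375 − 184 = 184191.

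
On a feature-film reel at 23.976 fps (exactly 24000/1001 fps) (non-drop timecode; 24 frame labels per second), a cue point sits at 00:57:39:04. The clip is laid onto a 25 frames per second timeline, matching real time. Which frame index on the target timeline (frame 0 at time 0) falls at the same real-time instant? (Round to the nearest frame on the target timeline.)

frame 86566

Source frame index: (0×3600 + 57×60 + 39) × 24 + 4 = 83020.
Real time: 83020 / (24000/1001) = 4155151/1200 s.
Target frame: (4155151/1200) × (25) = 4155151/48 ≈ 86565.646 → 86566.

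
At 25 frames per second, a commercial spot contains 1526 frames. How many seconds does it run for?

Running time = 1526 / (25) = 61.04 s.

61.04 seconds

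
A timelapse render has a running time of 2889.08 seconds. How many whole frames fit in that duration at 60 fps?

173344 frames

Frames = 2889.08 × 60 = 866724/5 ≈ 173344.8000.
Complete frames: 173344.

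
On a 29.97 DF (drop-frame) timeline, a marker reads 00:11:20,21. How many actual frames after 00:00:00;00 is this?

20401

As if non-drop at 30 labels/s: (0 × 3600 + 11 × 60 + 20) × 30 + 21 = 20421.
Minute boundaries passed: 11; those not divisible by 10: 11 − 1 = 10; dropped labels = 2 × 10 = 20.
Actual frame index = 20421 − 20 = 20401.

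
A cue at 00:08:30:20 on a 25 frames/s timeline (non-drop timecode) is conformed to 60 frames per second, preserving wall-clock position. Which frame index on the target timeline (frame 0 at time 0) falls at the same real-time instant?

Source frame index: (0×3600 + 8×60 + 30) × 25 + 20 = 12770.
Real time: 12770 / (25) = 2554/5 s.
Target frame: (2554/5) × (60) = 30648.

frame 30648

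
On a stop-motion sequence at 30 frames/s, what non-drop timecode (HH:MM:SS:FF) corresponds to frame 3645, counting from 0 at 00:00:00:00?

3645 ÷ 30 = 121 full seconds, remainder 15 frames.
121 s = 0 h 2 min 1 s.
Timecode: 00:02:01:15.

00:02:01:15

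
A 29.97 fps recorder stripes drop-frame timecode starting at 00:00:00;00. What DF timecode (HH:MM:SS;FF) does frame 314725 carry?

Ten DF minutes hold 17982 frames, so frame 314725 lies in block 17 (frames 305694–323675) with 9031 frames into that block.
The block's first minute is 1800 frames and the rest 1798 each; 9031 frames reaches minute 5, so 17 × 18 + 5 × 2 = 316 labels have been skipped so far.
Adding those back, label number 314725 + 316 = 315041 at 30 labels/s is 10501 s + 11 f = 2 h 55 min 1 s frame 11, i.e. 02:55:01;11.

02:55:01;11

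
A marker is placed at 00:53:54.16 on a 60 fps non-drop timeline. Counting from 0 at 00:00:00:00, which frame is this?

frame 194056

Total seconds to the label: (0 × 3600 + 53 × 60 + 54) = 3234.
Frame index = 3234 × 60 + 16 = 194056.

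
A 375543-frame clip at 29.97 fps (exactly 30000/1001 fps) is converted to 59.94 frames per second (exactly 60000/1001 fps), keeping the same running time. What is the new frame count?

Target frames = source frames × (target rate / source rate) = 375543 × (60000/1001)/(30000/1001) = 375543 × 2 = 751086.

751086 frames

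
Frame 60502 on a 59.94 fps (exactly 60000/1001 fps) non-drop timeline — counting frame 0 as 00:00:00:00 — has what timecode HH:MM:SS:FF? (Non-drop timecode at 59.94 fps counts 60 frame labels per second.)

00:16:48:22

60502 ÷ 60 = 1008 full seconds, remainder 22 frames.
1008 s = 0 h 16 min 48 s.
Timecode: 00:16:48:22.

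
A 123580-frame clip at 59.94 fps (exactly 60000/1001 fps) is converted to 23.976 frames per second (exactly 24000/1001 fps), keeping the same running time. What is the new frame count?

49432 frames

Target frames = source frames × (target rate / source rate) = 123580 × (24000/1001)/(60000/1001) = 123580 × 2/5 = 49432.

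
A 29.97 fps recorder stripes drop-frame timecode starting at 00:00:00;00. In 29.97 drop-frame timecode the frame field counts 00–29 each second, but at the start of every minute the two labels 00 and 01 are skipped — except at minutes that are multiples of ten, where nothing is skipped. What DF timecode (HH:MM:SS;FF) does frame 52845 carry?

Ten DF minutes hold 17982 frames, so frame 52845 lies in block 2 (frames 35964–53945) with 16881 frames into that block.
The block's first minute is 1800 frames and the rest 1798 each; 16881 frames reaches minute 9, so 2 × 18 + 9 × 2 = 54 labels have been skipped so far.
Adding those back, label number 52845 + 54 = 52899 at 30 labels/s is 1763 s + 9 f = 0 h 29 min 23 s frame 9, i.e. 00:29:23;09.

00:29:23;09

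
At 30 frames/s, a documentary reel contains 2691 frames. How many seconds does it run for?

Running time = 2691 / (30) = 89.7 s.

89.7 seconds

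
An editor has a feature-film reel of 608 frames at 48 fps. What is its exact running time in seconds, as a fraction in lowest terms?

38/3 seconds

Running time = 608 ÷ (48) = 608 × 1/48 = 38/3 s.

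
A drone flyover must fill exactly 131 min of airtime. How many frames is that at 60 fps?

471600 frames

131 min = 7860 s.
Frames = 7860 × 60 = 471600.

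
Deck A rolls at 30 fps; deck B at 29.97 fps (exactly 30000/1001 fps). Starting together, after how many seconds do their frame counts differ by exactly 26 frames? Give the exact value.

The gap grows by |30000/1001 − 30| = 30/1001 frames per second.
Time for a 26-frame gap: 26 ÷ (30/1001) = 13013/15 s.

13013/15 seconds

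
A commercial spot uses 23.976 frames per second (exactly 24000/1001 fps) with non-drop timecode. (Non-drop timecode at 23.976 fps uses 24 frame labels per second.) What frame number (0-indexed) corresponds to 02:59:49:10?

258946

Total seconds to the label: (2 × 3600 + 59 × 60 + 49) = 10789.
Frame index = 10789 × 24 + 10 = 258946.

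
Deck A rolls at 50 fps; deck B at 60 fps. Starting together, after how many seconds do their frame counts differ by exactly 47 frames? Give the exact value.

4.7 seconds

The gap grows by |60 − 50| = 10 frames per second.
Time for a 47-frame gap: 47 ÷ (10) = 4.7 s.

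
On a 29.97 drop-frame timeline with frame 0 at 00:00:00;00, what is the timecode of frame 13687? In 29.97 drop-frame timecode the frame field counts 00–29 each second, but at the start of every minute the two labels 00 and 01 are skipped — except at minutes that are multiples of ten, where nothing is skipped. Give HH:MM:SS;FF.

00:07:36;21

Ten DF minutes hold 17982 frames, so frame 13687 lies in block 0 (frames 0–17981) with 13687 frames into that block.
The block's first minute is 1800 frames and the rest 1798 each; 13687 frames reaches minute 7, so 0 × 18 + 7 × 2 = 14 labels have been skipped so far.
Adding those back, label number 13687 + 14 = 13701 at 30 labels/s is 456 s + 21 f = 0 h 7 min 36 s frame 21, i.e. 00:07:36;21.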